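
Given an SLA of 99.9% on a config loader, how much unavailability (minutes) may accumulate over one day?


Formula: allowed downtime = period * (100 - SLA) / 100
Period (day) = 1440 minutes
Unavailability fraction = (100 - 99.9) / 100
Allowed downtime = 1440 * (100 - 99.9) / 100
Allowed downtime = 1.44 minutes

1.44 minutes


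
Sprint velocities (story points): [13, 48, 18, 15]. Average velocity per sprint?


Formula: Avg velocity = Total points / Number of sprints
Points: [13, 48, 18, 15]
Sum = 13 + 48 + 18 + 15 = 94
Avg velocity = 94 / 4 = 23.5 points/sprint

23.5 points/sprint


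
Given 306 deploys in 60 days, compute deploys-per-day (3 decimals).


Formula: deployments per day = releases / days
= 306 / 60
= 5.1 deploys/day
(equivalently, 35.7 deploys/week)

5.1 deploys/day


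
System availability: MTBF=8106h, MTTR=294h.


Availability = MTBF / (MTBF + MTTR)
Availability = 8106 / (8106 + 294)
Availability = 8106 / 8400
Availability = 96.5%

96.5%


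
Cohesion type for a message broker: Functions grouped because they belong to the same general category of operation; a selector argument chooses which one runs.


Reasoning: Grouped by category of activity, not by data or sequence
Type: Logical cohesion

Logical cohesion


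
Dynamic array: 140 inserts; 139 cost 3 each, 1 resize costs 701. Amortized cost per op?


Formula: Amortized cost = Total cost / Operations
Total cost = (139 * 3) + (1 * 701)
Total cost = 417 + 701 = 1118
Amortized = 1118 / 140 = 7.9857

7.9857


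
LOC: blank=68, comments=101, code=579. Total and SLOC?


Total LOC = blank + comment + code
Total LOC = 68 + 101 + 579 = 748
SLOC (source only) = code = 579

Total LOC: 748, SLOC: 579


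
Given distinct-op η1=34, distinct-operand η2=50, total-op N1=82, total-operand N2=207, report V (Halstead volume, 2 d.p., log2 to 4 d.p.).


Formula: V = N * log2(η), where N = N1 + N2 and η = η1 + η2
η = 34 + 50 = 84
N = 82 + 207 = 289
log2(84) ≈ 6.3923
V = 289 * 6.3923 = 1847.37

1847.37


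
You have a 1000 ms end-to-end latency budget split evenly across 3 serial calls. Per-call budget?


Formula: per_stage = total_budget / stages
per_stage = 1000 / 3
per_stage = 333.33 ms

333.33 ms


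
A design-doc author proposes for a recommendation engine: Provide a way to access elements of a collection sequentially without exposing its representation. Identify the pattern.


This matches the Iterator pattern

Iterator


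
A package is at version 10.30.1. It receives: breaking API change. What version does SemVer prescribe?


Current: 10.30.1
Change category: 'breaking API change' → major bump
SemVer rule: major bump → increment MAJOR, reset MINOR and PATCH to 0
New: 11.0.0

11.0.0


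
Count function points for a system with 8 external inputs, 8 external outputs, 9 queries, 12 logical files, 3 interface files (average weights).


UFP = EI*4 + EO*5 + EQ*4 + ILF*10 + EIF*7
UFP = 8*4 + 8*5 + 9*4 + 12*10 + 3*7
UFP = 32 + 40 + 36 + 120 + 21
UFP = 249

249


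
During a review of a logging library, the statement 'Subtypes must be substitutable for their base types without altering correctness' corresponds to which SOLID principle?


This describes the Liskov Substitution Principle (LSP)

Liskov Substitution Principle (LSP)


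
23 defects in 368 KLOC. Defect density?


Defect density = defects / KLOC
Defect density = 23 / 368
Defect density = 0.063 defects/KLOC

0.063 defects/KLOC


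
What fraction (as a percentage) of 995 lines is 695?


Coverage = covered / total * 100
Coverage = 695 / 995 * 100
Coverage = 69.85%

69.85%


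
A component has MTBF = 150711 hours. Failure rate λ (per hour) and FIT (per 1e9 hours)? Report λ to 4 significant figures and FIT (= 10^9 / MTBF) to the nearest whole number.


Formula: λ = 1 / MTBF; FIT = λ × 1e9 = 1e9 / MTBF
λ = 1 / 150711 ≈ 6.635e-06 failures/hour
FIT = 1e9 / 150711 ≈ 6635 failures per 1e9 hours (nearest whole number)

λ = 6.635e-06 /h, FIT = 6635


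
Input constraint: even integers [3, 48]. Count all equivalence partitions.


Constraint: even integers in [3, 48]
Class 1: x < 3 — out-of-range invalid
Class 2: x in [3,48] but odd — wrong type invalid
Class 3: x in [3,48] and even — valid
Class 4: x > 48 — out-of-range invalid
Total equivalence classes: 4

4 equivalence classes


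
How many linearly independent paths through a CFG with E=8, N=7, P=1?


Formula: V(G) = E - N + 2P
V(G) = 8 - 7 + 2*1
V(G) = 1 + 2
V(G) = 3

3


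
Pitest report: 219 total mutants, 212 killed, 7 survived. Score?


Mutation score = killed / total * 100
Mutation score = 212 / 219 * 100
Mutation score = 96.8%

96.8%


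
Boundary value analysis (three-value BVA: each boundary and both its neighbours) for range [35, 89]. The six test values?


Range: [35, 89]
Boundaries: just below min, min, min+1, max-1, max, just above max
Values: [34, 35, 36, 88, 89, 90]

[34, 35, 36, 88, 89, 90]


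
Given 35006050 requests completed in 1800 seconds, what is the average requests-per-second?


Formula: throughput = requests / seconds
throughput = 35006050 / 1800
throughput = 19447.81 requests/second

19447.81 requests/second


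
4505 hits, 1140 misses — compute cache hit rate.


Formula: hit rate = hits / (hits + misses) * 100
hit rate = 4505 / (4505 + 1140) * 100
hit rate = 4505 / 5645 * 100
hit rate = 79.81%

79.81%


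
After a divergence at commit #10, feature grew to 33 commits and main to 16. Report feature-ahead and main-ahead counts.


Common ancestor: commit #10
feature commits after divergence: 33 - 10 = 23
main commits after divergence: 16 - 10 = 6
feature is 23 commits ahead of main
main is 6 commits ahead of feature

feature ahead: 23, main ahead: 6


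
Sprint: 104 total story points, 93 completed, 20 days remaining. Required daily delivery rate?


Formula: Required rate = Remaining points / Days left
Remaining = 104 - 93 = 11 points
Required rate = 11 / 20 = 0.55 points/day

0.55 points/day


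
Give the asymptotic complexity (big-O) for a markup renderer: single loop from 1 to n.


Reasoning: one pass through n items
Complexity: O(n)

O(n)


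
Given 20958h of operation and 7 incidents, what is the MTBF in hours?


Formula: MTBF = Total operating time / Number of failures
MTBF = 20958 / 7
MTBF = 2994.0 hours

2994.0 hours


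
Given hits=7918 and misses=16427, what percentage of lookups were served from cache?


Formula: hit rate = hits / (hits + misses) * 100
hit rate = 7918 / (7918 + 16427) * 100
hit rate = 7918 / 24345 * 100
hit rate = 32.52%

32.52%


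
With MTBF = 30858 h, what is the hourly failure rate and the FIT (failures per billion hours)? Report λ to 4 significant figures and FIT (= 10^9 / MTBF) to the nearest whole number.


Formula: λ = 1 / MTBF; FIT = λ × 1e9 = 1e9 / MTBF
λ = 1 / 30858 ≈ 3.241e-05 failures/hour
FIT = 1e9 / 30858 ≈ 32407 failures per 1e9 hours (nearest whole number)

λ = 3.241e-05 /h, FIT = 32407


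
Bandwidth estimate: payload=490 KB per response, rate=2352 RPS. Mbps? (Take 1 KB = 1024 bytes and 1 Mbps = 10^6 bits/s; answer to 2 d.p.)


Formula: Mbps = payload_bytes * RPS * 8 / 1e6
Payload per request = 490 KB = 490 * 1024 = 501760 bytes
Total bytes/sec = 501760 * 2352 = 1180139520
Total bits/sec = 1180139520 * 8 = 9441116160
Mbps = 9441116160 / 1e6 = 9441.12

9441.12 Mbps


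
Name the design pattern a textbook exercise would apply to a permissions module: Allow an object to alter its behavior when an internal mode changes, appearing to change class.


This matches the State pattern

State


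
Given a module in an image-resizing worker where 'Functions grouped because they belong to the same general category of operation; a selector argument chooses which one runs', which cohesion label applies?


Reasoning: Grouped by category of activity, not by data or sequence
Type: Logical cohesion

Logical cohesion


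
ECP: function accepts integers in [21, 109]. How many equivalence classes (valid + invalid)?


Valid range: [21, 109]
Class 1: x < 21 — invalid
Class 2: 21 ≤ x ≤ 109 — valid
Class 3: x > 109 — invalid
Total equivalence classes: 3

3 equivalence classes


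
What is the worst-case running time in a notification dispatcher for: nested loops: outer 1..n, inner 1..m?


Reasoning: product of independent bounds
Complexity: O(n*m)

O(n*m)


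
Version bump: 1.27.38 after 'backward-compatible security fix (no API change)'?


Current: 1.27.38
Change category: 'backward-compatible security fix (no API change)' → patch bump
SemVer rule: patch bump → increment PATCH (MAJOR and MINOR unchanged)
New: 1.27.39

1.27.39


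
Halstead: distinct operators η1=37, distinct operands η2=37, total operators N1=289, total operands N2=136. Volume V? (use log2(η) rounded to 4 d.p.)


Formula: V = N * log2(η), where N = N1 + N2 and η = η1 + η2
η = 37 + 37 = 74
N = 289 + 136 = 425
log2(74) ≈ 6.2095
V = 425 * 6.2095 = 2639.04

2639.04


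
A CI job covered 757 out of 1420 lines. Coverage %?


Coverage = covered / total * 100
Coverage = 757 / 1420 * 100
Coverage = 53.31%

53.31%


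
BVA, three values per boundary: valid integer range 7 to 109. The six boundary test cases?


Range: [7, 109]
Boundaries: just below min, min, min+1, max-1, max, just above max
Values: [6, 7, 8, 108, 109, 110]

[6, 7, 8, 108, 109, 110]


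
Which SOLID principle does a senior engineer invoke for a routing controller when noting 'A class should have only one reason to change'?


This describes the Single Responsibility Principle (SRP)

Single Responsibility Principle (SRP)


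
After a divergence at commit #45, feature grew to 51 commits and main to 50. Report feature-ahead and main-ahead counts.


Common ancestor: commit #45
feature commits after divergence: 51 - 45 = 6
main commits after divergence: 50 - 45 = 5
feature is 6 commits ahead of main
main is 5 commits ahead of feature

feature ahead: 6, main ahead: 5


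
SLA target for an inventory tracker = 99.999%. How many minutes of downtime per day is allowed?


Formula: allowed downtime = period * (100 - SLA) / 100
Period (day) = 1440 minutes
Unavailability fraction = (100 - 99.999) / 100
Allowed downtime = 1440 * (100 - 99.999) / 100
Allowed downtime = 0.0144 minutes

0.0144 minutes


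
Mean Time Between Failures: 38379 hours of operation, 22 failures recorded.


Formula: MTBF = Total operating time / Number of failures
MTBF = 38379 / 22
MTBF = 1744.5 hours

1744.5 hours


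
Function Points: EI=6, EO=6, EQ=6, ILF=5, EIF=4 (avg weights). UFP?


UFP = EI*4 + EO*5 + EQ*4 + ILF*10 + EIF*7
UFP = 6*4 + 6*5 + 6*4 + 5*10 + 4*7
UFP = 24 + 30 + 24 + 50 + 28
UFP = 156

156


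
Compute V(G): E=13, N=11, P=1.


Formula: V(G) = E - N + 2P
V(G) = 13 - 11 + 2*1
V(G) = 2 + 2
V(G) = 4

4


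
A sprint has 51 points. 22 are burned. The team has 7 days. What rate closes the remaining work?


Formula: Required rate = Remaining points / Days left
Remaining = 51 - 22 = 29 points
Required rate = 29 / 7 = 4.14 points/day

4.14 points/day


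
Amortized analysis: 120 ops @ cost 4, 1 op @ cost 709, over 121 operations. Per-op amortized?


Formula: Amortized cost = Total cost / Operations
Total cost = (120 * 4) + (1 * 709)
Total cost = 480 + 709 = 1189
Amortized = 1189 / 121 = 9.8264

9.8264


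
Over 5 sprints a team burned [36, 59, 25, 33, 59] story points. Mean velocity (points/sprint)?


Formula: Avg velocity = Total points / Number of sprints
Points: [36, 59, 25, 33, 59]
Sum = 36 + 59 + 25 + 33 + 59 = 212
Avg velocity = 212 / 5 = 42.4 points/sprint

42.4 points/sprint


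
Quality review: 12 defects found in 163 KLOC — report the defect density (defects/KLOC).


Defect density = defects / KLOC
Defect density = 12 / 163
Defect density = 0.074 defects/KLOC

0.074 defects/KLOC


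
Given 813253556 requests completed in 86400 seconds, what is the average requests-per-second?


Formula: throughput = requests / seconds
throughput = 813253556 / 86400
throughput = 9412.66 requests/second

9412.66 requests/second


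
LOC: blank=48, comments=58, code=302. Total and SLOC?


Total LOC = blank + comment + code
Total LOC = 48 + 58 + 302 = 408
SLOC (source only) = code = 302

Total LOC: 408, SLOC: 302


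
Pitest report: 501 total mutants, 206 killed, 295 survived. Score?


Mutation score = killed / total * 100
Mutation score = 206 / 501 * 100
Mutation score = 41.12%

41.12%


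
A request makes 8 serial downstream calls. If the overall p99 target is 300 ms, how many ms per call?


Formula: per_stage = total_budget / stages
per_stage = 300 / 8
per_stage = 37.5 ms

37.5 ms


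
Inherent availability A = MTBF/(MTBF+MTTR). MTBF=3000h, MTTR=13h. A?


Availability = MTBF / (MTBF + MTTR)
Availability = 3000 / (3000 + 13)
Availability = 3000 / 3013
Availability = 99.5685%

99.5685%


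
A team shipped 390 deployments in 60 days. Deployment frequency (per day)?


Formula: deployments per day = releases / days
= 390 / 60
= 6.5 deploys/day
(equivalently, 45.5 deploys/week)

6.5 deploys/day


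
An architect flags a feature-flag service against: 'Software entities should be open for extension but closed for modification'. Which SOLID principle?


This describes the Open/Closed Principle (OCP)

Open/Closed Principle (OCP)


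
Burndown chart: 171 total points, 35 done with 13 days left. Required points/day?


Formula: Required rate = Remaining points / Days left
Remaining = 171 - 35 = 136 points
Required rate = 136 / 13 = 10.46 points/day

10.46 points/day


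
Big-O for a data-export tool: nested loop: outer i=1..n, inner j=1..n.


Reasoning: n iterations times n iterations
Complexity: O(n^2)

O(n^2)


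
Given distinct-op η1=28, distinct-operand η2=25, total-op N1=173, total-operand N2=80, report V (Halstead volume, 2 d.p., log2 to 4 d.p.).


Formula: V = N * log2(η), where N = N1 + N2 and η = η1 + η2
η = 28 + 25 = 53
N = 173 + 80 = 253
log2(53) ≈ 5.7279
V = 253 * 5.7279 = 1449.16

1449.16


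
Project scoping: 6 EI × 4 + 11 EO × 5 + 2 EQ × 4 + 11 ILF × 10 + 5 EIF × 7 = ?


UFP = EI*4 + EO*5 + EQ*4 + ILF*10 + EIF*7
UFP = 6*4 + 11*5 + 2*4 + 11*10 + 5*7
UFP = 24 + 55 + 8 + 110 + 35
UFP = 232

232


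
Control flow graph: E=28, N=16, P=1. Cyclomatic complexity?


Formula: V(G) = E - N + 2P
V(G) = 28 - 16 + 2*1
V(G) = 12 + 2
V(G) = 14

14


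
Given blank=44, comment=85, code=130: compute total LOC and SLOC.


Total LOC = blank + comment + code
Total LOC = 44 + 85 + 130 = 259
SLOC (source only) = code = 130

Total LOC: 259, SLOC: 130


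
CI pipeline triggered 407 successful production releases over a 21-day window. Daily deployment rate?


Formula: deployments per day = releases / days
= 407 / 21
= 19.381 deploys/day
(equivalently, 135.67 deploys/week)

19.381 deploys/day


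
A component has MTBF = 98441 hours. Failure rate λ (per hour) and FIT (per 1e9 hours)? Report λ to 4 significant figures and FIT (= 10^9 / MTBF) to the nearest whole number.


Formula: λ = 1 / MTBF; FIT = λ × 1e9 = 1e9 / MTBF
λ = 1 / 98441 ≈ 1.016e-05 failures/hour
FIT = 1e9 / 98441 ≈ 10158 failures per 1e9 hours (nearest whole number)

λ = 1.016e-05 /h, FIT = 10158


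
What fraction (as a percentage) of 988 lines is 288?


Coverage = covered / total * 100
Coverage = 288 / 988 * 100
Coverage = 29.15%

29.15%


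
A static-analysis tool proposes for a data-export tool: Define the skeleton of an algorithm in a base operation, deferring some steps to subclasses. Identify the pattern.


This matches the Template Method pattern

Template Method


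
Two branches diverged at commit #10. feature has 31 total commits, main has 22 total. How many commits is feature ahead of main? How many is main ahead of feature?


Common ancestor: commit #10
feature commits after divergence: 31 - 10 = 21
main commits after divergence: 22 - 10 = 12
feature is 21 commits ahead of main
main is 12 commits ahead of feature

feature ahead: 21, main ahead: 12


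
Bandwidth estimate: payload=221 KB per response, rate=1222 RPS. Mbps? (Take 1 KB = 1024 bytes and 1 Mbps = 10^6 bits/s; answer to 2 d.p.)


Formula: Mbps = payload_bytes * RPS * 8 / 1e6
Payload per request = 221 KB = 221 * 1024 = 226304 bytes
Total bytes/sec = 226304 * 1222 = 276543488
Total bits/sec = 276543488 * 8 = 2212347904
Mbps = 2212347904 / 1e6 = 2212.35

2212.35 Mbps


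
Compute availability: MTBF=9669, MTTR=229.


Availability = MTBF / (MTBF + MTTR)
Availability = 9669 / (9669 + 229)
Availability = 9669 / 9898
Availability = 97.6864%

97.6864%


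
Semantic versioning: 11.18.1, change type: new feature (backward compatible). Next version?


Current: 11.18.1
Change category: 'new feature (backward compatible)' → minor bump
SemVer rule: minor bump → increment MINOR, reset PATCH to 0 (MAJOR unchanged)
New: 11.19.0

11.19.0


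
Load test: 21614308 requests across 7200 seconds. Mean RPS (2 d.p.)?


Formula: throughput = requests / seconds
throughput = 21614308 / 7200
throughput = 3001.99 requests/second

3001.99 requests/second


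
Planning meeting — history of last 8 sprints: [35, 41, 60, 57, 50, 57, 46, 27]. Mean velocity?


Formula: Avg velocity = Total points / Number of sprints
Points: [35, 41, 60, 57, 50, 57, 46, 27]
Sum = 35 + 41 + 60 + 57 + 50 + 57 + 46 + 27 = 373
Avg velocity = 373 / 8 = 46.63 points/sprint

46.63 points/sprint


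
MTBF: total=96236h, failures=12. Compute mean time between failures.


Formula: MTBF = Total operating time / Number of failures
MTBF = 96236 / 12
MTBF = 8019.67 hours

8019.67 hours


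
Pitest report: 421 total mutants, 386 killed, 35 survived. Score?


Mutation score = killed / total * 100
Mutation score = 386 / 421 * 100
Mutation score = 91.69%

91.69%


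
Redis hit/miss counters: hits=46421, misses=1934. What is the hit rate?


Formula: hit rate = hits / (hits + misses) * 100
hit rate = 46421 / (46421 + 1934) * 100
hit rate = 46421 / 48355 * 100
hit rate = 96.0%

96.0%


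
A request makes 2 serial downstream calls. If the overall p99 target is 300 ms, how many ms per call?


Formula: per_stage = total_budget / stages
per_stage = 300 / 2
per_stage = 150.0 ms

150.0 ms


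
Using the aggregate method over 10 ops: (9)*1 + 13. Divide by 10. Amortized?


Formula: Amortized cost = Total cost / Operations
Total cost = (9 * 1) + (1 * 13)
Total cost = 9 + 13 = 22
Amortized = 22 / 10 = 2.2

2.2


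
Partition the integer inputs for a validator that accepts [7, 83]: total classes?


Valid range: [7, 83]
Class 1: x < 7 — invalid
Class 2: 7 ≤ x ≤ 83 — valid
Class 3: x > 83 — invalid
Total equivalence classes: 3

3 equivalence classes


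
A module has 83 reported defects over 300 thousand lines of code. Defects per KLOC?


Defect density = defects / KLOC
Defect density = 83 / 300
Defect density = 0.277 defects/KLOC

0.277 defects/KLOC


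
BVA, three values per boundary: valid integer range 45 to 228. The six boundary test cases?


Range: [45, 228]
Boundaries: just below min, min, min+1, max-1, max, just above max
Values: [44, 45, 46, 227, 228, 229]

[44, 45, 46, 227, 228, 229]


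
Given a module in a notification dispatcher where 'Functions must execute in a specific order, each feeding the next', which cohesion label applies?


Reasoning: Output of one is input to next
Type: Sequential cohesion

Sequential cohesion


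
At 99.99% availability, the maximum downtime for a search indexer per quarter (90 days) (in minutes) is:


Formula: allowed downtime = period * (100 - SLA) / 100
Period (quarter (90 days)) = 129600 minutes
Unavailability fraction = (100 - 99.99) / 100
Allowed downtime = 129600 * (100 - 99.99) / 100
Allowed downtime = 12.96 minutes

12.96 minutes


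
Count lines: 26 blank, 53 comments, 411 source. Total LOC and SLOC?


Total LOC = blank + comment + code
Total LOC = 26 + 53 + 411 = 490
SLOC (source only) = code = 411

Total LOC: 490, SLOC: 411


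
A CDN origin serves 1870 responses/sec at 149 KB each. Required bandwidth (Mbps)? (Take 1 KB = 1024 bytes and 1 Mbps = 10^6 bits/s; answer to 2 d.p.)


Formula: Mbps = payload_bytes * RPS * 8 / 1e6
Payload per request = 149 KB = 149 * 1024 = 152576 bytes
Total bytes/sec = 152576 * 1870 = 285317120
Total bits/sec = 285317120 * 8 = 2282536960
Mbps = 2282536960 / 1e6 = 2282.54

2282.54 Mbps


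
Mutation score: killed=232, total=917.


Mutation score = killed / total * 100
Mutation score = 232 / 917 * 100
Mutation score = 25.3%

25.3%


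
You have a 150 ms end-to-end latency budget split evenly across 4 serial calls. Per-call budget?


Formula: per_stage = total_budget / stages
per_stage = 150 / 4
per_stage = 37.5 ms

37.5 ms


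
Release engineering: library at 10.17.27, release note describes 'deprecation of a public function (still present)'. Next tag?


Current: 10.17.27
Change category: 'deprecation of a public function (still present)' → minor bump
SemVer rule: minor bump → increment MINOR, reset PATCH to 0 (MAJOR unchanged)
New: 10.18.0

10.18.0


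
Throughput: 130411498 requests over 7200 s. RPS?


Formula: throughput = requests / seconds
throughput = 130411498 / 7200
throughput = 18112.71 requests/second

18112.71 requests/second


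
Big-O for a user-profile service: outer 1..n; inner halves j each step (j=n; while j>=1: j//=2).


Reasoning: n times log n
Complexity: O(n log n)

O(n log n)


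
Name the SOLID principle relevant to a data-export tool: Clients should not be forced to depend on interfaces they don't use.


This describes the Interface Segregation Principle (ISP)

Interface Segregation Principle (ISP)


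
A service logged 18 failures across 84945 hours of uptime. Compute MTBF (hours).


Formula: MTBF = Total operating time / Number of failures
MTBF = 84945 / 18
MTBF = 4719.17 hours

4719.17 hours


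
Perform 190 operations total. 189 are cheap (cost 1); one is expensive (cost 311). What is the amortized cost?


Formula: Amortized cost = Total cost / Operations
Total cost = (189 * 1) + (1 * 311)
Total cost = 189 + 311 = 500
Amortized = 500 / 190 = 2.6316

2.6316


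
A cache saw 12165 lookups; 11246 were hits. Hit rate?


Formula: hit rate = hits / (hits + misses) * 100
hit rate = 11246 / (11246 + 919) * 100
hit rate = 11246 / 12165 * 100
hit rate = 92.45%

92.45%


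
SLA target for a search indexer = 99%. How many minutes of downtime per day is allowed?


Formula: allowed downtime = period * (100 - SLA) / 100
Period (day) = 1440 minutes
Unavailability fraction = (100 - 99.0) / 100
Allowed downtime = 1440 * (100 - 99.0) / 100
Allowed downtime = 14.4 minutes

14.4 minutes


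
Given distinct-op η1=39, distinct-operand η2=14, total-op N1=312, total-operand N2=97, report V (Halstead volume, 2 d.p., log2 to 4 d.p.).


Formula: V = N * log2(η), where N = N1 + N2 and η = η1 + η2
η = 39 + 14 = 53
N = 312 + 97 = 409
log2(53) ≈ 5.7279
V = 409 * 5.7279 = 2342.71

2342.71


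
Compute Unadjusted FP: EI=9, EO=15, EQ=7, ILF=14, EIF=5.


UFP = EI*4 + EO*5 + EQ*4 + ILF*10 + EIF*7
UFP = 9*4 + 15*5 + 7*4 + 14*10 + 5*7
UFP = 36 + 75 + 28 + 140 + 35
UFP = 314

314


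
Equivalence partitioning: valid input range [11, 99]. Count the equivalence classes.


Valid range: [11, 99]
Class 1: x < 11 — invalid
Class 2: 11 ≤ x ≤ 99 — valid
Class 3: x > 99 — invalid
Total equivalence classes: 3

3 equivalence classes


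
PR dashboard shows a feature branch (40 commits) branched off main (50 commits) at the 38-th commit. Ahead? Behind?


Common ancestor: commit #38
feature commits after divergence: 40 - 38 = 2
main commits after divergence: 50 - 38 = 12
feature is 2 commits ahead of main
main is 12 commits ahead of feature

feature ahead: 2, main ahead: 12


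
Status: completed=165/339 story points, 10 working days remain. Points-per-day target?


Formula: Required rate = Remaining points / Days left
Remaining = 339 - 165 = 174 points
Required rate = 174 / 10 = 17.4 points/day

17.4 points/day


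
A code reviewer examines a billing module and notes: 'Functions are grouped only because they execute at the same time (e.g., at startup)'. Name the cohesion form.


Reasoning: Related by timing only
Type: Temporal cohesion

Temporal cohesion


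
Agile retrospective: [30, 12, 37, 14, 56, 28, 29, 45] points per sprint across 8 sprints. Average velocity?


Formula: Avg velocity = Total points / Number of sprints
Points: [30, 12, 37, 14, 56, 28, 29, 45]
Sum = 30 + 12 + 37 + 14 + 56 + 28 + 29 + 45 = 251
Avg velocity = 251 / 8 = 31.38 points/sprint

31.38 points/sprint


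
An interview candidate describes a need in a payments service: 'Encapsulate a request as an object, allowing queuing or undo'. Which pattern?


This matches the Command pattern

Command


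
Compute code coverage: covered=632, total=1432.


Coverage = covered / total * 100
Coverage = 632 / 1432 * 100
Coverage = 44.13%

44.13%


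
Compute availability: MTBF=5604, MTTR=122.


Availability = MTBF / (MTBF + MTTR)
Availability = 5604 / (5604 + 122)
Availability = 5604 / 5726
Availability = 97.8694%

97.8694%


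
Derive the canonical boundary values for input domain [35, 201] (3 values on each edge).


Range: [35, 201]
Boundaries: just below min, min, min+1, max-1, max, just above max
Values: [34, 35, 36, 200, 201, 202]

[34, 35, 36, 200, 201, 202]


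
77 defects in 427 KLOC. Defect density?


Defect density = defects / KLOC
Defect density = 77 / 427
Defect density = 0.18 defects/KLOC

0.18 defects/KLOC


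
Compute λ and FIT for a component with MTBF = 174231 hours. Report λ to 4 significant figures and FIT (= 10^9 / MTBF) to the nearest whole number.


Formula: λ = 1 / MTBF; FIT = λ × 1e9 = 1e9 / MTBF
λ = 1 / 174231 ≈ 5.740e-06 failures/hour
FIT = 1e9 / 174231 ≈ 5740 failures per 1e9 hours (nearest whole number)

λ = 5.740e-06 /h, FIT = 5740


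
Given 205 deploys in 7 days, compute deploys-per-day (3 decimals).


Formula: deployments per day = releases / days
= 205 / 7
= 29.286 deploys/day
(equivalently, 205.0 deploys/week)

29.286 deploys/day


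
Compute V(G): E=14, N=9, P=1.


Formula: V(G) = E - N + 2P
V(G) = 14 - 9 + 2*1
V(G) = 5 + 2
V(G) = 7

7


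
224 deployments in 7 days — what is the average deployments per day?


Formula: deployments per day = releases / days
= 224 / 7
= 32.0 deploys/day
(equivalently, 224.0 deploys/week)

32.0 deploys/day


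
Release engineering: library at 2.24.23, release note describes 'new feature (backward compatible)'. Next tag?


Current: 2.24.23
Change category: 'new feature (backward compatible)' → minor bump
SemVer rule: minor bump → increment MINOR, reset PATCH to 0 (MAJOR unchanged)
New: 2.25.0

2.25.0


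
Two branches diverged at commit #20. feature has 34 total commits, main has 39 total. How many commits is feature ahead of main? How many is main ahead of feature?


Common ancestor: commit #20
feature commits after divergence: 34 - 20 = 14
main commits after divergence: 39 - 20 = 19
feature is 14 commits ahead of main
main is 19 commits ahead of feature

feature ahead: 14, main ahead: 19


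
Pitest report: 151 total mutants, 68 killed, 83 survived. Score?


Mutation score = killed / total * 100
Mutation score = 68 / 151 * 100
Mutation score = 45.03%

45.03%


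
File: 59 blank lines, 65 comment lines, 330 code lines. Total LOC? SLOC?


Total LOC = blank + comment + code
Total LOC = 59 + 65 + 330 = 454
SLOC (source only) = code = 330

Total LOC: 454, SLOC: 330


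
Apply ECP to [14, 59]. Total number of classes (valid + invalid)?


Valid range: [14, 59]
Class 1: x < 14 — invalid
Class 2: 14 ≤ x ≤ 59 — valid
Class 3: x > 59 — invalid
Total equivalence classes: 3

3 equivalence classes


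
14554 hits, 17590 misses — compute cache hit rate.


Formula: hit rate = hits / (hits + misses) * 100
hit rate = 14554 / (14554 + 17590) * 100
hit rate = 14554 / 32144 * 100
hit rate = 45.28%

45.28%


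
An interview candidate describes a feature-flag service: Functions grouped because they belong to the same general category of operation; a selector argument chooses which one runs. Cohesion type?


Reasoning: Grouped by category of activity, not by data or sequence
Type: Logical cohesion

Logical cohesion


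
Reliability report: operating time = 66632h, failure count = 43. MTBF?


Formula: MTBF = Total operating time / Number of failures
MTBF = 66632 / 43
MTBF = 1549.58 hours

1549.58 hours


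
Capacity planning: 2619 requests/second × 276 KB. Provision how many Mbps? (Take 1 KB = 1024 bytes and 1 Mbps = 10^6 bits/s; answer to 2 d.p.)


Formula: Mbps = payload_bytes * RPS * 8 / 1e6
Payload per request = 276 KB = 276 * 1024 = 282624 bytes
Total bytes/sec = 282624 * 2619 = 740192256
Total bits/sec = 740192256 * 8 = 5921538048
Mbps = 5921538048 / 1e6 = 5921.54

5921.54 Mbps


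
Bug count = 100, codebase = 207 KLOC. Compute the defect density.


Defect density = defects / KLOC
Defect density = 100 / 207
Defect density = 0.483 defects/KLOC

0.483 defects/KLOC


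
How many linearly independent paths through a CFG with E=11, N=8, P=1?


Formula: V(G) = E - N + 2P
V(G) = 11 - 8 + 2*1
V(G) = 3 + 2
V(G) = 5

5


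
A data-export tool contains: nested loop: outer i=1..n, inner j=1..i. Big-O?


Reasoning: triangle: n(n+1)/2 ~ n^2/2
Complexity: O(n^2)

O(n^2)


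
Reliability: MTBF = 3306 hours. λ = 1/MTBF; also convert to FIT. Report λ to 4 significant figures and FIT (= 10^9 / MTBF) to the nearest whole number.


Formula: λ = 1 / MTBF; FIT = λ × 1e9 = 1e9 / MTBF
λ = 1 / 3306 ≈ 3.025e-04 failures/hour
FIT = 1e9 / 3306 ≈ 302480 failures per 1e9 hours (nearest whole number)

λ = 3.025e-04 /h, FIT = 302480


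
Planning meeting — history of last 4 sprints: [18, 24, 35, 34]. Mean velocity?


Formula: Avg velocity = Total points / Number of sprints
Points: [18, 24, 35, 34]
Sum = 18 + 24 + 35 + 34 = 111
Avg velocity = 111 / 4 = 27.75 points/sprint

27.75 points/sprint


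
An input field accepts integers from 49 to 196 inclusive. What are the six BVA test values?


Range: [49, 196]
Boundaries: just below min, min, min+1, max-1, max, just above max
Values: [48, 49, 50, 195, 196, 197]

[48, 49, 50, 195, 196, 197]


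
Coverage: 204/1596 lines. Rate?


Coverage = covered / total * 100
Coverage = 204 / 1596 * 100
Coverage = 12.78%

12.78%


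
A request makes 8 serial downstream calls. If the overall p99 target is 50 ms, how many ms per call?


Formula: per_stage = total_budget / stages
per_stage = 50 / 8
per_stage = 6.25 ms

6.25 ms


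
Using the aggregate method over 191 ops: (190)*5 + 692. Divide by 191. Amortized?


Formula: Amortized cost = Total cost / Operations
Total cost = (190 * 5) + (1 * 692)
Total cost = 950 + 692 = 1642
Amortized = 1642 / 191 = 8.5969

8.5969


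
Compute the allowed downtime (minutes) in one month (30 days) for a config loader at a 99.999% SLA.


Formula: allowed downtime = period * (100 - SLA) / 100
Period (month (30 days)) = 43200 minutes
Unavailability fraction = (100 - 99.999) / 100
Allowed downtime = 43200 * (100 - 99.999) / 100
Allowed downtime = 0.432 minutes

0.432 minutes


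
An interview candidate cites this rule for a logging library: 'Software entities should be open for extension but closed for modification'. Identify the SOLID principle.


This describes the Open/Closed Principle (OCP)

Open/Closed Principle (OCP)


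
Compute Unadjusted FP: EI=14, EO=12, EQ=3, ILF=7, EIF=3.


UFP = EI*4 + EO*5 + EQ*4 + ILF*10 + EIF*7
UFP = 14*4 + 12*5 + 3*4 + 7*10 + 3*7
UFP = 56 + 60 + 12 + 70 + 21
UFP = 219

219


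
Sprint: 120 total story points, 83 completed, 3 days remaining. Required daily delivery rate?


Formula: Required rate = Remaining points / Days left
Remaining = 120 - 83 = 37 points
Required rate = 37 / 3 = 12.33 points/day

12.33 points/day


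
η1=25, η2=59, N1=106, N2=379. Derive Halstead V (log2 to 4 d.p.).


Formula: V = N * log2(η), where N = N1 + N2 and η = η1 + η2
η = 25 + 59 = 84
N = 106 + 379 = 485
log2(84) ≈ 6.3923
V = 485 * 6.3923 = 3100.27

3100.27


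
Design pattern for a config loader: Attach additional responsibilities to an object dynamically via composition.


This matches the Decorator pattern

Decorator


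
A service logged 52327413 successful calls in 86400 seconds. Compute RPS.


Formula: throughput = requests / seconds
throughput = 52327413 / 86400
throughput = 605.64 requests/second

605.64 requests/second


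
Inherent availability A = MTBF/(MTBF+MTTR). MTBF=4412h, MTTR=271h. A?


Availability = MTBF / (MTBF + MTTR)
Availability = 4412 / (4412 + 271)
Availability = 4412 / 4683
Availability = 94.2131%

94.2131%


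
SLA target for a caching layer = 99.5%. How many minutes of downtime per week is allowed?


Formula: allowed downtime = period * (100 - SLA) / 100
Period (week) = 10080 minutes
Unavailability fraction = (100 - 99.5) / 100
Allowed downtime = 10080 * (100 - 99.5) / 100
Allowed downtime = 50.4 minutes

50.4 minutes


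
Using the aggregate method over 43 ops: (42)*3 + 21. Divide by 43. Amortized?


Formula: Amortized cost = Total cost / Operations
Total cost = (42 * 3) + (1 * 21)
Total cost = 126 + 21 = 147
Amortized = 147 / 43 = 3.4186

3.4186


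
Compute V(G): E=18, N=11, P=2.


Formula: V(G) = E - N + 2P
V(G) = 18 - 11 + 2*2
V(G) = 7 + 4
V(G) = 11

11


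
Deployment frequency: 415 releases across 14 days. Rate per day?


Formula: deployments per day = releases / days
= 415 / 14
= 29.643 deploys/day
(equivalently, 207.5 deploys/week)

29.643 deploys/day


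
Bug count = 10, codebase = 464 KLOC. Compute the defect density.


Defect density = defects / KLOC
Defect density = 10 / 464
Defect density = 0.022 defects/KLOC

0.022 defects/KLOC


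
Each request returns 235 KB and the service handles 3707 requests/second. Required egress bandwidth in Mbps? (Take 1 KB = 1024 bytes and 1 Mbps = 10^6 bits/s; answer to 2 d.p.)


Formula: Mbps = payload_bytes * RPS * 8 / 1e6
Payload per request = 235 KB = 235 * 1024 = 240640 bytes
Total bytes/sec = 240640 * 3707 = 892052480
Total bits/sec = 892052480 * 8 = 7136419840
Mbps = 7136419840 / 1e6 = 7136.42

7136.42 Mbps


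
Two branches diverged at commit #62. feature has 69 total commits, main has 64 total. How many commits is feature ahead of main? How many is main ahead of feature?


Common ancestor: commit #62
feature commits after divergence: 69 - 62 = 7
main commits after divergence: 64 - 62 = 2
feature is 7 commits ahead of main
main is 2 commits ahead of feature

feature ahead: 7, main ahead: 2


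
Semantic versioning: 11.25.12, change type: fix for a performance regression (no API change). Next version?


Current: 11.25.12
Change category: 'fix for a performance regression (no API change)' → patch bump
SemVer rule: patch bump → increment PATCH (MAJOR and MINOR unchanged)
New: 11.25.13

11.25.13


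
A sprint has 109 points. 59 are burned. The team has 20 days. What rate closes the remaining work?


Formula: Required rate = Remaining points / Days left
Remaining = 109 - 59 = 50 points
Required rate = 50 / 20 = 2.5 points/day

2.5 points/day


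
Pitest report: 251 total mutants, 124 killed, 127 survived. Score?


Mutation score = killed / total * 100
Mutation score = 124 / 251 * 100
Mutation score = 49.4%

49.4%


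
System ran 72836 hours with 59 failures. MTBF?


Formula: MTBF = Total operating time / Number of failures
MTBF = 72836 / 59
MTBF = 1234.51 hours

1234.51 hours


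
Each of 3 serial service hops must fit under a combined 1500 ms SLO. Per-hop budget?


Formula: per_stage = total_budget / stages
per_stage = 1500 / 3
per_stage = 500.0 ms

500.0 ms


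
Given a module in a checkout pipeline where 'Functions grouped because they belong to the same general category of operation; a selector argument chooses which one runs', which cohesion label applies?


Reasoning: Grouped by category of activity, not by data or sequence
Type: Logical cohesion

Logical cohesion


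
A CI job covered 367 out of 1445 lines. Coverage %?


Coverage = covered / total * 100
Coverage = 367 / 1445 * 100
Coverage = 25.4%

25.4%


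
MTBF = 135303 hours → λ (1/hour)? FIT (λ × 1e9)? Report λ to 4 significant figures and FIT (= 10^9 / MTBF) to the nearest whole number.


Formula: λ = 1 / MTBF; FIT = λ × 1e9 = 1e9 / MTBF
λ = 1 / 135303 ≈ 7.391e-06 failures/hour
FIT = 1e9 / 135303 ≈ 7391 failures per 1e9 hours (nearest whole number)

λ = 7.391e-06 /h, FIT = 7391


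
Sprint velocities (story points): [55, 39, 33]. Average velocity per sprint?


Formula: Avg velocity = Total points / Number of sprints
Points: [55, 39, 33]
Sum = 55 + 39 + 33 = 127
Avg velocity = 127 / 3 = 42.33 points/sprint

42.33 points/sprint


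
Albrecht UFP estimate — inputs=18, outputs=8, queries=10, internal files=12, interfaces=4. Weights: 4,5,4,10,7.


UFP = EI*4 + EO*5 + EQ*4 + ILF*10 + EIF*7
UFP = 18*4 + 8*5 + 10*4 + 12*10 + 4*7
UFP = 72 + 40 + 40 + 120 + 28
UFP = 300

300


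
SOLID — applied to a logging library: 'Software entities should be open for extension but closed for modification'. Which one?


This describes the Open/Closed Principle (OCP)

Open/Closed Principle (OCP)


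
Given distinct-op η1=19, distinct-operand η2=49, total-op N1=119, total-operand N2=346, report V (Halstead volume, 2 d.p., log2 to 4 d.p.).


Formula: V = N * log2(η), where N = N1 + N2 and η = η1 + η2
η = 19 + 49 = 68
N = 119 + 346 = 465
log2(68) ≈ 6.0875
V = 465 * 6.0875 = 2830.69

2830.69


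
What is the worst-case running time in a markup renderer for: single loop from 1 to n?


Reasoning: one pass through n items
Complexity: O(n)

O(n)


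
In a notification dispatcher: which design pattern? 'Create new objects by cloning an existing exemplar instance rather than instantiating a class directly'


This matches the Prototype pattern

Prototype


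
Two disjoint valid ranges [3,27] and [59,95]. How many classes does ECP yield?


Valid ranges: [3,27] and [59,95]
Class 1: x < 3 — invalid
Class 2: 3 ≤ x ≤ 27 — valid
Class 3: 27 < x < 59 — invalid (gap between ranges)
Class 4: 59 ≤ x ≤ 95 — valid
Class 5: x > 95 — invalid
Total equivalence classes: 5

5 equivalence classes


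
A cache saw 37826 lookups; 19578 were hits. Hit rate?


Formula: hit rate = hits / (hits + misses) * 100
hit rate = 19578 / (19578 + 18248) * 100
hit rate = 19578 / 37826 * 100
hit rate = 51.76%

51.76%


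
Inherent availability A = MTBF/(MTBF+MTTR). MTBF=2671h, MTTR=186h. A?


Availability = MTBF / (MTBF + MTTR)
Availability = 2671 / (2671 + 186)
Availability = 2671 / 2857
Availability = 93.4897%

93.4897%


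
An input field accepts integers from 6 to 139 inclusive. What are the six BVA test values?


Range: [6, 139]
Boundaries: just below min, min, min+1, max-1, max, just above max
Values: [5, 6, 7, 138, 139, 140]

[5, 6, 7, 138, 139, 140]


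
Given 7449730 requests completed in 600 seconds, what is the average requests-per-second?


Formula: throughput = requests / seconds
throughput = 7449730 / 600
throughput = 12416.22 requests/second

12416.22 requests/second


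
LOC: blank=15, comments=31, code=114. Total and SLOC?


Total LOC = blank + comment + code
Total LOC = 15 + 31 + 114 = 160
SLOC (source only) = code = 114

Total LOC: 160, SLOC: 114


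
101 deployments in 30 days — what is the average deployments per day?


Formula: deployments per day = releases / days
= 101 / 30
= 3.367 deploys/day
(equivalently, 23.57 deploys/week)

3.367 deploys/day
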